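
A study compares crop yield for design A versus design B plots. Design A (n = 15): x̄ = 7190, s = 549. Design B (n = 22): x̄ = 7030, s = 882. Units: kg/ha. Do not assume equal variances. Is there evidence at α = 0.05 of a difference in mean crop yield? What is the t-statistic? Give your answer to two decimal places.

Let group 1 = design A, group 2 = design B. H0: μ_1 = μ_2; H1: μ_1 ≠ μ_2 (Welch's two-sample t-test, two-sided).
t = (x̄_1 − x̄_2)/√(s_1²/n_1 + s_2²/n_2) = (7190 − 7030)/√(549²/15 + 882²/22) = 0.68
Welch–Satterthwaite df ≈ 34.79
Two-sided p-value ≈ 0.501
Since p ≈ 0.501 > α = 0.05, fail to reject H0; the data do not provide sufficient evidence against H0.

0.68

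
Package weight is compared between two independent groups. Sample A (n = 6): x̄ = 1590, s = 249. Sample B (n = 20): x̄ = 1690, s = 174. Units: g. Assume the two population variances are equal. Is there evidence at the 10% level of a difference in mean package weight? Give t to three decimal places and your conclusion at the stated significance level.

Let group 1 = sample A, group 2 = sample B. H0: μ_1 = μ_2; H1: μ_1 ≠ μ_2 (two-sample pooled-variance t-test, two-sided).
s_p² = [(6−1)·249² + (20−1)·174²]/(6+20−2) = 36885.4
t = (1590 − 1690)/√[36885.4·(1/6 + 1/20)] = -1.119
df = n₁ + n₂ − 2 = 24
Two-sided p-value ≈ 0.274
Since p ≈ 0.274 > α = 0.1, fail to reject H0; the evidence is not statistically significant.

t = -1.119; fail to reject H0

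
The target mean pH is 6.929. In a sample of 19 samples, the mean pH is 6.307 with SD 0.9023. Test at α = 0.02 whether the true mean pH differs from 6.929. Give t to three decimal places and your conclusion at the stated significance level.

t = -3.005; reject H0

H0: μ = 6.929; H1: μ ≠ 6.929 (one-sample t-test, two-sided).
t = (x̄ − μ₀)/(s/√n) = (6.307 − 6.929)/(0.9023/√19) = -3.005
df = n − 1 = 18
Two-sided p-value ≈ 0.0076
Since p ≈ 0.0076 < α = 0.02, reject H0; the data support H1.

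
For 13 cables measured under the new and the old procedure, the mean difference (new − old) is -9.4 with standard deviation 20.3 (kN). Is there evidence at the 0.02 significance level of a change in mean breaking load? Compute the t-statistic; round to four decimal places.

-1.6696

H0: μ_d = 0; H1: μ_d ≠ 0 (paired t-test on the differences, two-sided).
t = d̄/(s_d/√n) = -9.4/(20.3/√13) = -1.6696
df = n − 1 = 12
Two-sided p-value ≈ 0.1209
Since p ≈ 0.1209 > α = 0.02, fail to reject H0; the data do not provide sufficient evidence against H0.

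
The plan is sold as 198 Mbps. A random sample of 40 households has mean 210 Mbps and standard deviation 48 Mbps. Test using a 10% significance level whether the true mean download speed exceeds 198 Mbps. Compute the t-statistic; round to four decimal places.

H0: μ = 198; H1: μ > 198 (one-sample t-test, right-tailed).
t = (x̄ − μ₀)/(s/√n) = (210 − 198)/(48/√40) = 1.5811
df = n − 1 = 39
p-value = P(T ≥ 1.5811) ≈ 0.061
Since p ≈ 0.061 < α = 0.1, reject H0; the evidence is statistically significant.

1.5811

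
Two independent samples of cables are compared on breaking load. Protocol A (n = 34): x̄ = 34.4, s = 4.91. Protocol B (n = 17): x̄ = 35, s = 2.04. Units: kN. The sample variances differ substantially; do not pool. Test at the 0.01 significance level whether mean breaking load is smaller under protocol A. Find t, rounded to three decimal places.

-0.614

Let group 1 = protocol A, group 2 = protocol B. H0: μ_1 = μ_2; H1: μ_1 < μ_2 (Welch's two-sample t-test, left-tailed).
t = (x̄_1 − x̄_2)/√(s_1²/n_1 + s_2²/n_2) = (34.4 − 35)/√(4.91²/34 + 2.04²/17) = -0.614
Welch–Satterthwaite df ≈ 47.94
p-value = P(T ≤ -0.614) ≈ 0.2709
Since p ≈ 0.2709 > α = 0.01, fail to reject H0; the data do not provide sufficient evidence against H0.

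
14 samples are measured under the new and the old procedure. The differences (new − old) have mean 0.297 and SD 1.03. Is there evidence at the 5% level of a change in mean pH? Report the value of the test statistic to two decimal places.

1.08

H0: μ_d = 0; H1: μ_d ≠ 0 (paired t-test on the differences, two-sided).
t = d̄/(s_d/√n) = 0.297/(1.03/√14) = 1.08
df = n − 1 = 13
Two-sided p-value ≈ 0.300
Since p ≈ 0.300 > α = 0.05, fail to reject H0; the data do not provide sufficient evidence against H0.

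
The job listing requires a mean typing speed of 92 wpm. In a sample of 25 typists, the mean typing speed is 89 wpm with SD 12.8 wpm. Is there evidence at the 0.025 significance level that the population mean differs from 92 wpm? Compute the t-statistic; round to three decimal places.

-1.172

H0: μ = 92; H1: μ ≠ 92 (one-sample t-test, two-sided).
t = (x̄ − μ₀)/(s/√n) = (89 − 92)/(12.8/√25) = -1.172
df = n − 1 = 24
Two-sided p-value ≈ 0.2527
Since p ≈ 0.2527 > α = 0.025, fail to reject H0; the evidence is not statistically significant.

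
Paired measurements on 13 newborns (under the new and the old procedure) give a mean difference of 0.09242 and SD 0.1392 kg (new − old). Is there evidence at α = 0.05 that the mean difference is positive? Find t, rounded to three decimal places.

2.394

H0: μ_d = 0; H1: μ_d > 0 (paired t-test on the differences, right-tailed).
t = d̄/(s_d/√n) = 0.09242/(0.1392/√13) = 2.394
df = n − 1 = 12
p-value = P(T ≥ 2.394) ≈ 0.0169
Since p ≈ 0.0169 < α = 0.05, reject H0; the evidence is statistically significant.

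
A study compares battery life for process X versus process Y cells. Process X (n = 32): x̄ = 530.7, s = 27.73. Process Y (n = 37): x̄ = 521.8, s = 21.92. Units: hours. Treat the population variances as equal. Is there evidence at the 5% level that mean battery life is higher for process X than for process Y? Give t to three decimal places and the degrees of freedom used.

Let group 1 = process X, group 2 = process Y. H0: μ_1 = μ_2; H1: μ_1 > μ_2 (two-sample pooled-variance t-test, right-tailed).
s_p² = [(32−1)·27.73² + (37−1)·21.92²]/(32+37−2) = 613.956
t = (530.7 − 521.8)/√[613.956·(1/32 + 1/37)] = 1.488
df = n₁ + n₂ − 2 = 67
p-value = P(T ≥ 1.488) ≈ 0.0707
Since p ≈ 0.0707 > α = 0.05, fail to reject H0; the data do not provide sufficient evidence against H0.

t = 1.488, df = 67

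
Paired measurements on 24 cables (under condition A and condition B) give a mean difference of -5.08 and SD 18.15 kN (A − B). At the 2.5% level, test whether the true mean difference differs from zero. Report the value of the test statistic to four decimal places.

H0: μ_d = 0; H1: μ_d ≠ 0 (paired t-test on the differences, two-sided).
t = d̄/(s_d/√n) = -5.08/(18.15/√24) = -1.3712
df = n − 1 = 23
Two-sided p-value ≈ 0.1836
Since p ≈ 0.1836 > α = 0.025, fail to reject H0; the evidence is not statistically significant.

-1.3712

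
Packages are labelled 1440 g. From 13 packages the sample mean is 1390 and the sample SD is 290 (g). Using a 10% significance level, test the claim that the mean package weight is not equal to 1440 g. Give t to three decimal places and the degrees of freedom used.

t = -0.622, df = 12

H0: μ = 1440; H1: μ ≠ 1440 (one-sample t-test, two-sided).
t = (x̄ − μ₀)/(s/√n) = (1390 − 1440)/(290/√13) = -0.622
df = n − 1 = 12
Two-sided p-value ≈ 0.546
Since p ≈ 0.546 > α = 0.1, fail to reject H0; the evidence is not statistically significant.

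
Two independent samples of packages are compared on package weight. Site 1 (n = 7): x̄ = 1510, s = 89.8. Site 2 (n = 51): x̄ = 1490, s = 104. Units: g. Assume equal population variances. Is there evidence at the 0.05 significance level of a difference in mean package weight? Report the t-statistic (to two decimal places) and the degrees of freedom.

t = 0.48, df = 56

Let group 1 = site 1, group 2 = site 2. H0: μ_1 = μ_2; H1: μ_1 ≠ μ_2 (two-sample pooled-variance t-test, two-sided).
s_p² = [(7−1)·89.8² + (51−1)·104²]/(7+51−2) = 10521.1
t = (1510 − 1490)/√[10521.1·(1/7 + 1/51)] = 0.48
df = n₁ + n₂ − 2 = 56
Two-sided p-value ≈ 0.630
Since p ≈ 0.630 > α = 0.05, fail to reject H0; the evidence is not statistically significant.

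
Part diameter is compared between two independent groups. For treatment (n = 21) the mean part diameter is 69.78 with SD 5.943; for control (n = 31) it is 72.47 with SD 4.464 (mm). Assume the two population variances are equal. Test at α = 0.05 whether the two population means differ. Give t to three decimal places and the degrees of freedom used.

Let group 1 = treatment, group 2 = control. H0: μ_1 = μ_2; H1: μ_1 ≠ μ_2 (two-sample pooled-variance t-test, two-sided).
s_p² = [(21−1)·5.943² + (31−1)·4.464²]/(21+31−2) = 26.0841
t = (69.78 − 72.47)/√[26.0841·(1/21 + 1/31)] = -1.864
df = n₁ + n₂ − 2 = 50
Two-sided p-value ≈ 0.068
Since p ≈ 0.068 > α = 0.05, fail to reject H0; the evidence is not statistically significant.

t = -1.864, df = 50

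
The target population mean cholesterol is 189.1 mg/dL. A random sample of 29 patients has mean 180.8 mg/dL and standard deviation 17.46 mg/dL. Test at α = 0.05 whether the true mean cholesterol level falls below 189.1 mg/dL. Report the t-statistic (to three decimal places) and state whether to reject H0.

t = -2.560; reject H0

H0: μ = 189.1; H1: μ < 189.1 (one-sample t-test, left-tailed).
t = (x̄ − μ₀)/(s/√n) = (180.8 − 189.1)/(17.46/√29) = -2.560
df = n − 1 = 28
p-value = P(T ≤ -2.560) ≈ 0.008
Since p ≈ 0.008 < α = 0.05, reject H0; the data support H1.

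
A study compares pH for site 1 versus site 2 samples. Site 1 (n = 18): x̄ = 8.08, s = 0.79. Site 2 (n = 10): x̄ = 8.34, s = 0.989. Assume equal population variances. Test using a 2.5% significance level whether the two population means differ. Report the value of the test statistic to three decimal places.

Let group 1 = site 1, group 2 = site 2. H0: μ_1 = μ_2; H1: μ_1 ≠ μ_2 (two-sample pooled-variance t-test, two-sided).
s_p² = [(18−1)·0.79² + (10−1)·0.989²]/(18+10−2) = 0.746646
t = (8.08 − 8.34)/√[0.746646·(1/18 + 1/10)] = -0.763
df = n₁ + n₂ − 2 = 26
Two-sided p-value ≈ 0.452
Since p ≈ 0.452 > α = 0.025, fail to reject H0; the evidence is not statistically significant.

-0.763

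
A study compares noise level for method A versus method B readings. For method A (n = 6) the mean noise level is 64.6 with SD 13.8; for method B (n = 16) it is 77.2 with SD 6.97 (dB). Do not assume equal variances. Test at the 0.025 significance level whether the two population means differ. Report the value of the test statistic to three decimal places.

-2.137

Let group 1 = method A, group 2 = method B. H0: μ_1 = μ_2; H1: μ_1 ≠ μ_2 (Welch's two-sample t-test, two-sided).
t = (x̄_1 − x̄_2)/√(s_1²/n_1 + s_2²/n_2) = (64.6 − 77.2)/√(13.8²/6 + 6.97²/16) = -2.137
Welch–Satterthwaite df ≈ 5.98
Two-sided p-value ≈ 0.0766
Since p ≈ 0.0766 > α = 0.025, fail to reject H0; the data do not provide sufficient evidence against H0.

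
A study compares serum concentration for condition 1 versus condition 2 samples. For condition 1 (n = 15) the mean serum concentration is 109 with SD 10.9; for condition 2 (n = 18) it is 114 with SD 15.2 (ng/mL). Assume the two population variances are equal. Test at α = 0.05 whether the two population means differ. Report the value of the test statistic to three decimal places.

-1.065

Let group 1 = condition 1, group 2 = condition 2. H0: μ_1 = μ_2; H1: μ_1 ≠ μ_2 (two-sample pooled-variance t-test, two-sided).
s_p² = [(15−1)·10.9² + (18−1)·15.2²]/(15+18−2) = 180.355
t = (109 − 114)/√[180.355·(1/15 + 1/18)] = -1.065
df = n₁ + n₂ − 2 = 31
Two-sided p-value ≈ 0.295
Since p ≈ 0.295 > α = 0.05, fail to reject H0; the evidence is not statistically significant.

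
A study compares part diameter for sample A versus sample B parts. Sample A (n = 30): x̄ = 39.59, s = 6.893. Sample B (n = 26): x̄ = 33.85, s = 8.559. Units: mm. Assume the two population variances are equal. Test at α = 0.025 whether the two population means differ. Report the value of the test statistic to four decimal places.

Let group 1 = sample A, group 2 = sample B. H0: μ_1 = μ_2; H1: μ_1 ≠ μ_2 (two-sample pooled-variance t-test, two-sided).
s_p² = [(30−1)·6.893² + (26−1)·8.559²]/(30+26−2) = 59.4315
t = (39.59 − 33.85)/√[59.4315·(1/30 + 1/26)] = 2.7788
df = n₁ + n₂ − 2 = 54
Two-sided p-value ≈ 0.0075
Since p ≈ 0.0075 < α = 0.025, reject H0; the data support H1.

2.7788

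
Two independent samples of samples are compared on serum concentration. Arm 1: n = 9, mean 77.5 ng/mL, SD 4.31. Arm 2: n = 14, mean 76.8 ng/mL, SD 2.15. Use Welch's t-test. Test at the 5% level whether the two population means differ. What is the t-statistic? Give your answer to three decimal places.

Let group 1 = arm 1, group 2 = arm 2. H0: μ_1 = μ_2; H1: μ_1 ≠ μ_2 (Welch's two-sample t-test, two-sided).
t = (x̄_1 − x̄_2)/√(s_1²/n_1 + s_2²/n_2) = (77.5 − 76.8)/√(4.31²/9 + 2.15²/14) = 0.452
Welch–Satterthwaite df ≈ 10.60
Two-sided p-value ≈ 0.660
Since p ≈ 0.660 > α = 0.05, fail to reject H0; the data do not provide sufficient evidence against H0.

0.452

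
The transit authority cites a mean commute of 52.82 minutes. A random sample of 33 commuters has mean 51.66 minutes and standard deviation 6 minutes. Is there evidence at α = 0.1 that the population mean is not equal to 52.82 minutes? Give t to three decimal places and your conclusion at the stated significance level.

H0: μ = 52.82; H1: μ ≠ 52.82 (one-sample t-test, two-sided).
t = (x̄ − μ₀)/(s/√n) = (51.66 − 52.82)/(6/√33) = -1.111
df = n − 1 = 32
Two-sided p-value ≈ 0.275
Since p ≈ 0.275 > α = 0.1, fail to reject H0; the data do not provide sufficient evidence against H0.

t = -1.111; fail to reject H0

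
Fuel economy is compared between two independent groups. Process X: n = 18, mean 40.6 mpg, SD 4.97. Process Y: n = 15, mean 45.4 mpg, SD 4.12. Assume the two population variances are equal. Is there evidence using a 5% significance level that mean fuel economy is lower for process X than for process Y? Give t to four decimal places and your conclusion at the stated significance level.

t = -2.9811; reject H0

Let group 1 = process X, group 2 = process Y. H0: μ_1 = μ_2; H1: μ_1 < μ_2 (two-sample pooled-variance t-test, left-tailed).
s_p² = [(18−1)·4.97² + (15−1)·4.12²]/(18+15−2) = 21.2115
t = (40.6 − 45.4)/√[21.2115·(1/18 + 1/15)] = -2.9811
df = n₁ + n₂ − 2 = 31
p-value = P(T ≤ -2.9811) ≈ 0.0028
Since p ≈ 0.0028 < α = 0.05, reject H0; the evidence is statistically significant.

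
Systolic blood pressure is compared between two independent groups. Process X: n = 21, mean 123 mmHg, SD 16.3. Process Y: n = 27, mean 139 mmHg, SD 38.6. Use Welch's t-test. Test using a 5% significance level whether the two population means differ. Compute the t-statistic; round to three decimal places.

-1.943

Let group 1 = process X, group 2 = process Y. H0: μ_1 = μ_2; H1: μ_1 ≠ μ_2 (Welch's two-sample t-test, two-sided).
t = (x̄_1 − x̄_2)/√(s_1²/n_1 + s_2²/n_2) = (123 − 139)/√(16.3²/21 + 38.6²/27) = -1.943
Welch–Satterthwaite df ≈ 36.78
Two-sided p-value ≈ 0.060
Since p ≈ 0.060 > α = 0.05, fail to reject H0; the evidence is not statistically significant.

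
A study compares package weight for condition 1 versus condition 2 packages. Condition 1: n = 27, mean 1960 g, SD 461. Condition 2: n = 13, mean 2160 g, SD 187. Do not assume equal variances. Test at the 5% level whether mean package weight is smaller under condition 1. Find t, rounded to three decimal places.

Let group 1 = condition 1, group 2 = condition 2. H0: μ_1 = μ_2; H1: μ_1 < μ_2 (Welch's two-sample t-test, left-tailed).
t = (x̄_1 − x̄_2)/√(s_1²/n_1 + s_2²/n_2) = (1960 − 2160)/√(461²/27 + 187²/13) = -1.946
Welch–Satterthwaite df ≈ 37.35
p-value = P(T ≤ -1.946) ≈ 0.0296
Since p ≈ 0.0296 < α = 0.05, reject H0; the data support H1.

-1.946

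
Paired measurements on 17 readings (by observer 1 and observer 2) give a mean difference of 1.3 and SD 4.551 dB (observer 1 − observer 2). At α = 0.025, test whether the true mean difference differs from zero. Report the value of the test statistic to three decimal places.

1.178

H0: μ_d = 0; H1: μ_d ≠ 0 (paired t-test on the differences, two-sided).
t = d̄/(s_d/√n) = 1.3/(4.551/√17) = 1.178
df = n − 1 = 16
Two-sided p-value ≈ 0.256
Since p ≈ 0.256 > α = 0.025, fail to reject H0; the evidence is not statistically significant.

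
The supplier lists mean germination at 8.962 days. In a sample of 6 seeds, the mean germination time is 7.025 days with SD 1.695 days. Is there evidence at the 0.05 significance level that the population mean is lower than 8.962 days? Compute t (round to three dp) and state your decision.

t = -2.799; reject H0

H0: μ = 8.962; H1: μ < 8.962 (one-sample t-test, left-tailed).
t = (x̄ − μ₀)/(s/√n) = (7.025 − 8.962)/(1.695/√6) = -2.799
df = n − 1 = 5
p-value = P(T ≤ -2.799) ≈ 0.019
Since p ≈ 0.019 < α = 0.05, reject H0; the evidence is statistically significant.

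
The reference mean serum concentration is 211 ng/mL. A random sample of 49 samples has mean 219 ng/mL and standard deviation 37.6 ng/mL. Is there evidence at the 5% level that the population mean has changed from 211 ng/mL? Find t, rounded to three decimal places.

H0: μ = 211; H1: μ ≠ 211 (one-sample t-test, two-sided).
t = (x̄ − μ₀)/(s/√n) = (219 − 211)/(37.6/√49) = 1.489
df = n − 1 = 48
Two-sided p-value ≈ 0.1429
Since p ≈ 0.1429 > α = 0.05, fail to reject H0; the data do not provide sufficient evidence against H0.

1.489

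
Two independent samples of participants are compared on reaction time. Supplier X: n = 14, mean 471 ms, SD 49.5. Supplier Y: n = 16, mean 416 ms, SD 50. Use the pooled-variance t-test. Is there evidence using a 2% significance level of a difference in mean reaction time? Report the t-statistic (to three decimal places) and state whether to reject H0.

Let group 1 = supplier X, group 2 = supplier Y. H0: μ_1 = μ_2; H1: μ_1 ≠ μ_2 (two-sample pooled-variance t-test, two-sided).
s_p² = [(14−1)·49.5² + (16−1)·50²]/(14+16−2) = 2476.9
t = (471 − 416)/√[2476.9·(1/14 + 1/16)] = 3.020
df = n₁ + n₂ − 2 = 28
Two-sided p-value ≈ 0.0053
Since p ≈ 0.0053 < α = 0.02, reject H0; the data support H1.

t = 3.020; reject H0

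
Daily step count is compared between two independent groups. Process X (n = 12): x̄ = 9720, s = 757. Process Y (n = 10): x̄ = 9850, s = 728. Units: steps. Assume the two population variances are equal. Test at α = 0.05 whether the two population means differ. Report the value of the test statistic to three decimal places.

Let group 1 = process X, group 2 = process Y. H0: μ_1 = μ_2; H1: μ_1 ≠ μ_2 (two-sample pooled-variance t-test, two-sided).
s_p² = [(12−1)·757² + (10−1)·728²]/(12+10−2) = 553670
t = (9720 − 9850)/√[553670·(1/12 + 1/10)] = -0.408
df = n₁ + n₂ − 2 = 20
Two-sided p-value ≈ 0.6876
Since p ≈ 0.6876 > α = 0.05, fail to reject H0; the evidence is not statistically significant.

-0.408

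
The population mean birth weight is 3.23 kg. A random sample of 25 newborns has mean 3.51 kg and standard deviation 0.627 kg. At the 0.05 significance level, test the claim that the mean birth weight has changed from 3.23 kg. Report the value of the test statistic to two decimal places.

H0: μ = 3.23; H1: μ ≠ 3.23 (one-sample t-test, two-sided).
t = (x̄ − μ₀)/(s/√n) = (3.51 − 3.23)/(0.627/√25) = 2.23
df = n − 1 = 24
Two-sided p-value ≈ 0.035
Since p ≈ 0.035 < α = 0.05, reject H0; the evidence is statistically significant.

2.23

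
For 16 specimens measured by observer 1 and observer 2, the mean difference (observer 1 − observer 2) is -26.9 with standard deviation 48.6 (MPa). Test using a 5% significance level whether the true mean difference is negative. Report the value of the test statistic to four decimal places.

-2.2140

H0: μ_d = 0; H1: μ_d < 0 (paired t-test on the differences, left-tailed).
t = d̄/(s_d/√n) = -26.9/(48.6/√16) = -2.2140
df = n − 1 = 15
p-value = P(T ≤ -2.2140) ≈ 0.0214
Since p ≈ 0.0214 < α = 0.05, reject H0; the data support H1.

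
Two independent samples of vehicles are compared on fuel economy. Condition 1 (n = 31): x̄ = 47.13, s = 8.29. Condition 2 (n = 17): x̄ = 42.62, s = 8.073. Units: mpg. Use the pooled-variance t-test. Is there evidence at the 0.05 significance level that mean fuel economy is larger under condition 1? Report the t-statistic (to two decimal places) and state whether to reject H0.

Let group 1 = condition 1, group 2 = condition 2. H0: μ_1 = μ_2; H1: μ_1 > μ_2 (two-sample pooled-variance t-test, right-tailed).
s_p² = [(31−1)·8.29² + (17−1)·8.073²]/(31+17−2) = 67.489
t = (47.13 − 42.62)/√[67.489·(1/31 + 1/17)] = 1.82
df = n₁ + n₂ − 2 = 46
p-value = P(T ≥ 1.82) ≈ 0.038
Since p ≈ 0.038 < α = 0.05, reject H0; the data support H1.

t = 1.82; reject H0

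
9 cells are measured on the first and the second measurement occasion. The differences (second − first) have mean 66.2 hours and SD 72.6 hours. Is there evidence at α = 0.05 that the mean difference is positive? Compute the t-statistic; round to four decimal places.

H0: μ_d = 0; H1: μ_d > 0 (paired t-test on the differences, right-tailed).
t = d̄/(s_d/√n) = 66.2/(72.6/√9) = 2.7355
df = n − 1 = 8
p-value = P(T ≥ 2.7355) ≈ 0.0128
Since p ≈ 0.0128 < α = 0.05, reject H0; the evidence is statistically significant.

2.7355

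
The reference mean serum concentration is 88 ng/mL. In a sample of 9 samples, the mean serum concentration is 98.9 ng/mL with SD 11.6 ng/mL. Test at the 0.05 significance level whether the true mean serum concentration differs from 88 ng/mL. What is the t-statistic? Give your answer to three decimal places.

2.819

H0: μ = 88; H1: μ ≠ 88 (one-sample t-test, two-sided).
t = (x̄ − μ₀)/(s/√n) = (98.9 − 88)/(11.6/√9) = 2.819
df = n − 1 = 8
Two-sided p-value ≈ 0.023
Since p ≈ 0.023 < α = 0.05, reject H0; the data support H1.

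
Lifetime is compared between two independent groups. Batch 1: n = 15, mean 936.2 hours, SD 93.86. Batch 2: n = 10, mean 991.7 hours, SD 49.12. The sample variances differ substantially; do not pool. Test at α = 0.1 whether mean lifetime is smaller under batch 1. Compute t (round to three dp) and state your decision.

Let group 1 = batch 1, group 2 = batch 2. H0: μ_1 = μ_2; H1: μ_1 < μ_2 (Welch's two-sample t-test, left-tailed).
t = (x̄_1 − x̄_2)/√(s_1²/n_1 + s_2²/n_2) = (936.2 − 991.7)/√(93.86²/15 + 49.12²/10) = -1.928
Welch–Satterthwaite df ≈ 22.07
p-value = P(T ≤ -1.928) ≈ 0.0334
Since p ≈ 0.0334 < α = 0.1, reject H0; the evidence is statistically significant.

t = -1.928; reject H0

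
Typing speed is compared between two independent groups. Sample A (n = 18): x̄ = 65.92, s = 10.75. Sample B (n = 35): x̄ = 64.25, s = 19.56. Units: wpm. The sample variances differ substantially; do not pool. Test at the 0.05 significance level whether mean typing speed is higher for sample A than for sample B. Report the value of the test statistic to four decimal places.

0.4009

Let group 1 = sample A, group 2 = sample B. H0: μ_1 = μ_2; H1: μ_1 > μ_2 (Welch's two-sample t-test, right-tailed).
t = (x̄_1 − x̄_2)/√(s_1²/n_1 + s_2²/n_2) = (65.92 − 64.25)/√(10.75²/18 + 19.56²/35) = 0.4009
Welch–Satterthwaite df ≈ 50.69
p-value = P(T ≥ 0.4009) ≈ 0.345
Since p ≈ 0.345 > α = 0.05, fail to reject H0; the evidence is not statistically significant.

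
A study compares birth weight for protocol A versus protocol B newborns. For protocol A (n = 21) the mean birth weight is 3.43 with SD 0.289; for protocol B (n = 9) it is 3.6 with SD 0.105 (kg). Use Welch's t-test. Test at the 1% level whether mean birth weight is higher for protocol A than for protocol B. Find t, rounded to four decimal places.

-2.3570

Let group 1 = protocol A, group 2 = protocol B. H0: μ_1 = μ_2; H1: μ_1 > μ_2 (Welch's two-sample t-test, right-tailed).
t = (x̄_1 − x̄_2)/√(s_1²/n_1 + s_2²/n_2) = (3.43 − 3.6)/√(0.289²/21 + 0.105²/9) = -2.3570
Welch–Satterthwaite df ≈ 27.66
p-value = P(T ≥ -2.3570) ≈ 0.9871
Since p ≈ 0.9871 > α = 0.01, fail to reject H0; the data do not provide sufficient evidence against H0.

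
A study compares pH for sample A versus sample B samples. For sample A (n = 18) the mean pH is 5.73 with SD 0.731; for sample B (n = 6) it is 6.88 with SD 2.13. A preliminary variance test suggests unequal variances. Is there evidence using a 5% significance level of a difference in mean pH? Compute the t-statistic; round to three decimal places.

Let group 1 = sample A, group 2 = sample B. H0: μ_1 = μ_2; H1: μ_1 ≠ μ_2 (Welch's two-sample t-test, two-sided).
t = (x̄_1 − x̄_2)/√(s_1²/n_1 + s_2²/n_2) = (5.73 − 6.88)/√(0.731²/18 + 2.13²/6) = -1.297
Welch–Satterthwaite df ≈ 5.40
Two-sided p-value ≈ 0.247
Since p ≈ 0.247 > α = 0.05, fail to reject H0; the evidence is not statistically significant.

-1.297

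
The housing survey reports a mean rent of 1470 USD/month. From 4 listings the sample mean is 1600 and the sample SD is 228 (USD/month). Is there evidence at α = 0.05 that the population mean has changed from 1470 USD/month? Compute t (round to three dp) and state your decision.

t = 1.140; fail to reject H0

H0: μ = 1470; H1: μ ≠ 1470 (one-sample t-test, two-sided).
t = (x̄ − μ₀)/(s/√n) = (1600 − 1470)/(228/√4) = 1.140
df = n − 1 = 3
Two-sided p-value ≈ 0.337
Since p ≈ 0.337 > α = 0.05, fail to reject H0; the evidence is not statistically significant.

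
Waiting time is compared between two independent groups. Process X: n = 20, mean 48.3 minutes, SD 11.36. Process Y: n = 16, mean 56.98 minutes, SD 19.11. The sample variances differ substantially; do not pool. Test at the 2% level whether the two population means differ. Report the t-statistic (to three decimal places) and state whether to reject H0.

Let group 1 = process X, group 2 = process Y. H0: μ_1 = μ_2; H1: μ_1 ≠ μ_2 (Welch's two-sample t-test, two-sided).
t = (x̄_1 − x̄_2)/√(s_1²/n_1 + s_2²/n_2) = (48.3 − 56.98)/√(11.36²/20 + 19.11²/16) = -1.604
Welch–Satterthwaite df ≈ 23.22
Two-sided p-value ≈ 0.1222
Since p ≈ 0.1222 > α = 0.02, fail to reject H0; the evidence is not statistically significant.

t = -1.604; fail to reject H0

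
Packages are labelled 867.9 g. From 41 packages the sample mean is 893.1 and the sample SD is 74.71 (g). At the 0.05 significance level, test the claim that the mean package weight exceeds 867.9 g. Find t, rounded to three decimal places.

2.160

H0: μ = 867.9; H1: μ > 867.9 (one-sample t-test, right-tailed).
t = (x̄ − μ₀)/(s/√n) = (893.1 − 867.9)/(74.71/√41) = 2.160
df = n − 1 = 40
p-value = P(T ≥ 2.160) ≈ 0.018
Since p ≈ 0.018 < α = 0.05, reject H0; the evidence is statistically significant.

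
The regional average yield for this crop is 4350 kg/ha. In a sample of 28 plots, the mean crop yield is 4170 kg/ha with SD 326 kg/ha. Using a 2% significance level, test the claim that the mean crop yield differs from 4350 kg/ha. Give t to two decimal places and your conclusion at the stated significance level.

H0: μ = 4350; H1: μ ≠ 4350 (one-sample t-test, two-sided).
t = (x̄ − μ₀)/(s/√n) = (4170 − 4350)/(326/√28) = -2.92
df = n − 1 = 27
Two-sided p-value ≈ 0.007
Since p ≈ 0.007 < α = 0.02, reject H0; the data support H1.

t = -2.92; reject H0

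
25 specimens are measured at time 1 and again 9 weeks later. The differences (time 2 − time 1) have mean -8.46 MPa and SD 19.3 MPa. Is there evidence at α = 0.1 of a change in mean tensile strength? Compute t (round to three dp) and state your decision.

H0: μ_d = 0; H1: μ_d ≠ 0 (paired t-test on the differences, two-sided).
t = d̄/(s_d/√n) = -8.46/(19.3/√25) = -2.192
df = n − 1 = 24
Two-sided p-value ≈ 0.0383
Since p ≈ 0.0383 < α = 0.1, reject H0; the data support H1.

t = -2.192; reject H0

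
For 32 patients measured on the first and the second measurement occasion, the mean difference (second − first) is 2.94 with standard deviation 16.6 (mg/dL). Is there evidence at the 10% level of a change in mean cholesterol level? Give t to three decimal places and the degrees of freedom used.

H0: μ_d = 0; H1: μ_d ≠ 0 (paired t-test on the differences, two-sided).
t = d̄/(s_d/√n) = 2.94/(16.6/√32) = 1.002
df = n − 1 = 31
Two-sided p-value ≈ 0.324
Since p ≈ 0.324 > α = 0.1, fail to reject H0; the evidence is not statistically significant.

t = 1.002, df = 31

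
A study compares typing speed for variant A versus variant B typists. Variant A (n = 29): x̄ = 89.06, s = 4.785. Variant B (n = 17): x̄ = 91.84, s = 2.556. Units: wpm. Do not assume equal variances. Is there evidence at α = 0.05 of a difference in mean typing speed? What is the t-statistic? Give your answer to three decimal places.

Let group 1 = variant A, group 2 = variant B. H0: μ_1 = μ_2; H1: μ_1 ≠ μ_2 (Welch's two-sample t-test, two-sided).
t = (x̄_1 − x̄_2)/√(s_1²/n_1 + s_2²/n_2) = (89.06 − 91.84)/√(4.785²/29 + 2.556²/17) = -2.566
Welch–Satterthwaite df ≈ 43.75
Two-sided p-value ≈ 0.0138
Since p ≈ 0.0138 < α = 0.05, reject H0; the data support H1.

-2.566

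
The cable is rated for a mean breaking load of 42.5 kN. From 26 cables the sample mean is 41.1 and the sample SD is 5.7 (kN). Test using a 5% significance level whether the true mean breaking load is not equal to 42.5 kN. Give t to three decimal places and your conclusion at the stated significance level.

t = -1.252; fail to reject H0

H0: μ = 42.5; H1: μ ≠ 42.5 (one-sample t-test, two-sided).
t = (x̄ − μ₀)/(s/√n) = (41.1 − 42.5)/(5.7/√26) = -1.252
df = n − 1 = 25
Two-sided p-value ≈ 0.222
Since p ≈ 0.222 > α = 0.05, fail to reject H0; the evidence is not statistically significant.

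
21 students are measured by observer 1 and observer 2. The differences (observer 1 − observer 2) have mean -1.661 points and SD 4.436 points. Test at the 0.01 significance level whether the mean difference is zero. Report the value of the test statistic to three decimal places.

H0: μ_d = 0; H1: μ_d ≠ 0 (paired t-test on the differences, two-sided).
t = d̄/(s_d/√n) = -1.661/(4.436/√21) = -1.716
df = n − 1 = 20
Two-sided p-value ≈ 0.102
Since p ≈ 0.102 > α = 0.01, fail to reject H0; the evidence is not statistically significant.

-1.716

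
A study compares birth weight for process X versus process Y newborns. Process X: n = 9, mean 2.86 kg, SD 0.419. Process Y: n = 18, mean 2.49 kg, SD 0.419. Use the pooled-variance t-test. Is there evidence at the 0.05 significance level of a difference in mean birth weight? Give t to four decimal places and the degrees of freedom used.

t = 2.1630, df = 25

Let group 1 = process X, group 2 = process Y. H0: μ_1 = μ_2; H1: μ_1 ≠ μ_2 (two-sample pooled-variance t-test, two-sided).
s_p² = [(9−1)·0.419² + (18−1)·0.419²]/(9+18−2) = 0.175561
t = (2.86 − 2.49)/√[0.175561·(1/9 + 1/18)] = 2.1630
df = n₁ + n₂ − 2 = 25
Two-sided p-value ≈ 0.0403
Since p ≈ 0.0403 < α = 0.05, reject H0; the data support H1.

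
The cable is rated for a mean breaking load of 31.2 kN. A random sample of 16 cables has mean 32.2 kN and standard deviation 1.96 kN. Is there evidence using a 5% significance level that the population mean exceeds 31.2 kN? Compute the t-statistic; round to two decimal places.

2.04

H0: μ = 31.2; H1: μ > 31.2 (one-sample t-test, right-tailed).
t = (x̄ − μ₀)/(s/√n) = (32.2 − 31.2)/(1.96/√16) = 2.04
df = n − 1 = 15
p-value = P(T ≥ 2.04) ≈ 0.0296
Since p ≈ 0.0296 < α = 0.05, reject H0; the evidence is statistically significant.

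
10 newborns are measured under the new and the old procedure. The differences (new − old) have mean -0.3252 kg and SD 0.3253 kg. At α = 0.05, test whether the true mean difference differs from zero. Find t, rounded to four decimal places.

H0: μ_d = 0; H1: μ_d ≠ 0 (paired t-test on the differences, two-sided).
t = d̄/(s_d/√n) = -0.3252/(0.3253/√10) = -3.1613
df = n − 1 = 9
Two-sided p-value ≈ 0.0115
Since p ≈ 0.0115 < α = 0.05, reject H0; the data support H1.

-3.1613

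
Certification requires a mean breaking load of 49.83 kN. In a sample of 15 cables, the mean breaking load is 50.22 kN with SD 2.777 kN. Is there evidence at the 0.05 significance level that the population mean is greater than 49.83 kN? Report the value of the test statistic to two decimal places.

0.54

H0: μ = 49.83; H1: μ > 49.83 (one-sample t-test, right-tailed).
t = (x̄ − μ₀)/(s/√n) = (50.22 − 49.83)/(2.777/√15) = 0.54
df = n − 1 = 14
p-value = P(T ≥ 0.54) ≈ 0.298
Since p ≈ 0.298 > α = 0.05, fail to reject H0; the data do not provide sufficient evidence against H0.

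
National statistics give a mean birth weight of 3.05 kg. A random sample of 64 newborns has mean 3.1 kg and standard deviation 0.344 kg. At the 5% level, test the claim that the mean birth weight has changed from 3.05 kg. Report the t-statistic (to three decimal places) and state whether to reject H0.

t = 1.163; fail to reject H0

H0: μ = 3.05; H1: μ ≠ 3.05 (one-sample t-test, two-sided).
t = (x̄ − μ₀)/(s/√n) = (3.1 − 3.05)/(0.344/√64) = 1.163
df = n − 1 = 63
Two-sided p-value ≈ 0.249
Since p ≈ 0.249 > α = 0.05, fail to reject H0; the evidence is not statistically significant.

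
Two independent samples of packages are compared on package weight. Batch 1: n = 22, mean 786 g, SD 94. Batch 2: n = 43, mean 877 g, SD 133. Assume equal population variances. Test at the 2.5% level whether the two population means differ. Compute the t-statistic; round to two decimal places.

Let group 1 = batch 1, group 2 = batch 2. H0: μ_1 = μ_2; H1: μ_1 ≠ μ_2 (two-sample pooled-variance t-test, two-sided).
s_p² = [(22−1)·94² + (43−1)·133²]/(22+43−2) = 14738
t = (786 − 877)/√[14738·(1/22 + 1/43)] = -2.86
df = n₁ + n₂ − 2 = 63
Two-sided p-value ≈ 0.0057
Since p ≈ 0.0057 < α = 0.025, reject H0; the evidence is statistically significant.

-2.86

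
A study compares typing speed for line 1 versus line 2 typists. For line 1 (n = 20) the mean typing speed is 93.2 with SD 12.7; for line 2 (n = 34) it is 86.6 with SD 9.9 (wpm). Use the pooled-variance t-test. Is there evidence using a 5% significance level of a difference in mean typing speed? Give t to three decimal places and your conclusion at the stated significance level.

t = 2.128; reject H0

Let group 1 = line 1, group 2 = line 2. H0: μ_1 = μ_2; H1: μ_1 ≠ μ_2 (two-sample pooled-variance t-test, two-sided).
s_p² = [(20−1)·12.7² + (34−1)·9.9²]/(20+34−2) = 121.132
t = (93.2 − 86.6)/√[121.132·(1/20 + 1/34)] = 2.128
df = n₁ + n₂ − 2 = 52
Two-sided p-value ≈ 0.038
Since p ≈ 0.038 < α = 0.05, reject H0; the data support H1.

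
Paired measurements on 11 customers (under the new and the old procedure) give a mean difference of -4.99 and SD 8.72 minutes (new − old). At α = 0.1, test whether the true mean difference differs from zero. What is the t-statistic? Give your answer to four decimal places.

-1.8979

H0: μ_d = 0; H1: μ_d ≠ 0 (paired t-test on the differences, two-sided).
t = d̄/(s_d/√n) = -4.99/(8.72/√11) = -1.8979
df = n − 1 = 10
Two-sided p-value ≈ 0.087
Since p ≈ 0.087 < α = 0.1, reject H0; the data support H1.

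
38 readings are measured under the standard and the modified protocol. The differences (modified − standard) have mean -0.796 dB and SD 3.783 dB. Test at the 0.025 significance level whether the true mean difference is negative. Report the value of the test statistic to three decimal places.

-1.297

H0: μ_d = 0; H1: μ_d < 0 (paired t-test on the differences, left-tailed).
t = d̄/(s_d/√n) = -0.796/(3.783/√38) = -1.297
df = n − 1 = 37
p-value = P(T ≤ -1.297) ≈ 0.1013
Since p ≈ 0.1013 > α = 0.025, fail to reject H0; the evidence is not statistically significant.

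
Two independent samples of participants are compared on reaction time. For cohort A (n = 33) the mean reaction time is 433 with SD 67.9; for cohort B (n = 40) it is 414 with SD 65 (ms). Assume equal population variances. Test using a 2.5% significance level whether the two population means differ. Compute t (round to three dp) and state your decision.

Let group 1 = cohort A, group 2 = cohort B. H0: μ_1 = μ_2; H1: μ_1 ≠ μ_2 (two-sample pooled-variance t-test, two-sided).
s_p² = [(33−1)·67.9² + (40−1)·65²]/(33+40−2) = 4398.71
t = (433 − 414)/√[4398.71·(1/33 + 1/40)] = 1.218
df = n₁ + n₂ − 2 = 71
Two-sided p-value ≈ 0.2272
Since p ≈ 0.2272 > α = 0.025, fail to reject H0; the evidence is not statistically significant.

t = 1.218; fail to reject H0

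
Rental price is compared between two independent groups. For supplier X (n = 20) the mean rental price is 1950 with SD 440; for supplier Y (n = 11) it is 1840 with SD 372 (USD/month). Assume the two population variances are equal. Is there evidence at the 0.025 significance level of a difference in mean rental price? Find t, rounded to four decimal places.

0.7014

Let group 1 = supplier X, group 2 = supplier Y. H0: μ_1 = μ_2; H1: μ_1 ≠ μ_2 (two-sample pooled-variance t-test, two-sided).
s_p² = [(20−1)·440² + (11−1)·372²]/(20+11−2) = 174560
t = (1950 − 1840)/√[174560·(1/20 + 1/11)] = 0.7014
df = n₁ + n₂ − 2 = 29
Two-sided p-value ≈ 0.489
Since p ≈ 0.489 > α = 0.025, fail to reject H0; the data do not provide sufficient evidence against H0.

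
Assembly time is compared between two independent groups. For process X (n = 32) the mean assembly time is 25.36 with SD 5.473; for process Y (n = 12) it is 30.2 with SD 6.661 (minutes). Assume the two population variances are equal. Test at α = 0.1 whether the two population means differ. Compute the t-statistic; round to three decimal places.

Let group 1 = process X, group 2 = process Y. H0: μ_1 = μ_2; H1: μ_1 ≠ μ_2 (two-sample pooled-variance t-test, two-sided).
s_p² = [(32−1)·5.473² + (12−1)·6.661²]/(32+12−2) = 33.7291
t = (25.36 − 30.2)/√[33.7291·(1/32 + 1/12)] = -2.462
df = n₁ + n₂ − 2 = 42
Two-sided p-value ≈ 0.0180
Since p ≈ 0.0180 < α = 0.1, reject H0; the data support H1.

-2.462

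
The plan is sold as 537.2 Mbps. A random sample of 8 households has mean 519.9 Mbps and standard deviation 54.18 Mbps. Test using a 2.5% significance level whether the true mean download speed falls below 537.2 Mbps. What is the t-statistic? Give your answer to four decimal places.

-0.9031

H0: μ = 537.2; H1: μ < 537.2 (one-sample t-test, left-tailed).
t = (x̄ − μ₀)/(s/√n) = (519.9 − 537.2)/(54.18/√8) = -0.9031
df = n − 1 = 7
p-value = P(T ≤ -0.9031) ≈ 0.198
Since p ≈ 0.198 > α = 0.025, fail to reject H0; the data do not provide sufficient evidence against H0.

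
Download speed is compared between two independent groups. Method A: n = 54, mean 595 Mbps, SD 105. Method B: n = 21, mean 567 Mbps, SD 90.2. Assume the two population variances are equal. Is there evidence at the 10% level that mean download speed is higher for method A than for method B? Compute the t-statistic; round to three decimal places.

Let group 1 = method A, group 2 = method B. H0: μ_1 = μ_2; H1: μ_1 > μ_2 (two-sample pooled-variance t-test, right-tailed).
s_p² = [(54−1)·105² + (21−1)·90.2²]/(54+21−2) = 10233.5
t = (595 − 567)/√[10233.5·(1/54 + 1/21)] = 1.076
df = n₁ + n₂ − 2 = 73
p-value = P(T ≥ 1.076) ≈ 0.143
Since p ≈ 0.143 > α = 0.1, fail to reject H0; the data do not provide sufficient evidence against H0.

1.076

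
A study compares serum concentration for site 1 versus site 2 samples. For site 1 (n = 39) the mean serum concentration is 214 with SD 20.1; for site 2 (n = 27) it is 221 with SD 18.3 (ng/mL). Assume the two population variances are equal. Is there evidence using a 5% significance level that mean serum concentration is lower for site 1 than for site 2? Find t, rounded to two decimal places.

Let group 1 = site 1, group 2 = site 2. H0: μ_1 = μ_2; H1: μ_1 < μ_2 (two-sample pooled-variance t-test, left-tailed).
s_p² = [(39−1)·20.1² + (27−1)·18.3²]/(39+27−2) = 375.93
t = (214 − 221)/√[375.93·(1/39 + 1/27)] = -1.44
df = n₁ + n₂ − 2 = 64
p-value = P(T ≤ -1.44) ≈ 0.077
Since p ≈ 0.077 > α = 0.05, fail to reject H0; the data do not provide sufficient evidence against H0.

-1.44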